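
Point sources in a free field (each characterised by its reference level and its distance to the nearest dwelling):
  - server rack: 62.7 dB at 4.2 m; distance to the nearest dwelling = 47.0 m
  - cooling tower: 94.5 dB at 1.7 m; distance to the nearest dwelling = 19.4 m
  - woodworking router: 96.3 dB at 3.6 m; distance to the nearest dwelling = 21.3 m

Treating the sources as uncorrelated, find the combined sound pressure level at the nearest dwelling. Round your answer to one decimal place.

81.6 dB

Apply inverse-square spreading to bring every level to the receiver, then sum 10^(L/10).
server rack: 62.7 − 20·log₁₀(47.0/4.2) = 62.7 − 20.98 = 41.72 dB.
cooling tower: 94.5 − 20·log₁₀(19.4/1.7) = 94.5 − 21.15 = 73.35 dB.
woodworking router: 96.3 − 20·log₁₀(21.3/3.6) = 96.3 − 15.44 = 80.86 dB.
Σ 10^(L/10) = 1.435e+08 → L_total = 10·log₁₀(1.435e+08) = 81.57 dB.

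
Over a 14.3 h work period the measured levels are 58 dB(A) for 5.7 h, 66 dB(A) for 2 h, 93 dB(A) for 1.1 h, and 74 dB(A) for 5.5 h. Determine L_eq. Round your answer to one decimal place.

Weight each interval's intensity by its duration and average over T = 14.3 h:
Σ tᵢ·10^(Lᵢ/10) = 5.7·10^(58/10) + 2·10^(66/10) + 1.1·10^(93/10) + 5.5·10^(74/10) = 2.345e+09.
L_eq = 10·log₁₀(2.345e+09/14.3) = 82.15 dB(A).

82.1 dB(A)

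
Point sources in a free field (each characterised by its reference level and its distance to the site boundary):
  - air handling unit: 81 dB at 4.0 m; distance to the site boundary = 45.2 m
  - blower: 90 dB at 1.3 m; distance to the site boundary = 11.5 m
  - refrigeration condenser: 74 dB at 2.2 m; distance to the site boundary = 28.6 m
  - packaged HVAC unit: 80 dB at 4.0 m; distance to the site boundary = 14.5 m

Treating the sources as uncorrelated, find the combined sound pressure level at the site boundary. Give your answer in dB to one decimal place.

73.3 dB

First find each source's level at the receiver (point-source: −20·log₁₀(r/r_ref)), then combine on an intensity basis.
air handling unit: 81 − 20·log₁₀(45.2/4.0) = 81 − 21.06 = 59.94 dB.
blower: 90 − 20·log₁₀(11.5/1.3) = 90 − 18.94 = 71.06 dB.
refrigeration condenser: 74 − 20·log₁₀(28.6/2.2) = 74 − 22.28 = 51.72 dB.
packaged HVAC unit: 80 − 20·log₁₀(14.5/4.0) = 80 − 11.19 = 68.81 dB.
Σ 10^(L/10) = 2.152e+07 → L_total = 10·log₁₀(2.152e+07) = 73.33 dB.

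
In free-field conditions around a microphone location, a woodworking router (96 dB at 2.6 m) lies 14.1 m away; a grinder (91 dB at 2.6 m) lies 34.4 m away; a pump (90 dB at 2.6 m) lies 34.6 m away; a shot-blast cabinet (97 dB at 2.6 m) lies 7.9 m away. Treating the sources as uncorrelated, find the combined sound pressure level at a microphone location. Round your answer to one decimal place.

Apply inverse-square spreading to bring every level to the receiver, then sum 10^(L/10).
woodworking router: 96 − 20·log₁₀(14.1/2.6) = 96 − 14.68 = 81.32 dB.
grinder: 91 − 20·log₁₀(34.4/2.6) = 91 − 22.43 = 68.57 dB.
pump: 90 − 20·log₁₀(34.6/2.6) = 90 − 22.48 = 67.52 dB.
shot-blast cabinet: 97 − 20·log₁₀(7.9/2.6) = 97 − 9.65 = 87.35 dB.
Σ 10^(L/10) = 6.911e+08 → L_total = 10·log₁₀(6.911e+08) = 88.40 dB.

88.4 dB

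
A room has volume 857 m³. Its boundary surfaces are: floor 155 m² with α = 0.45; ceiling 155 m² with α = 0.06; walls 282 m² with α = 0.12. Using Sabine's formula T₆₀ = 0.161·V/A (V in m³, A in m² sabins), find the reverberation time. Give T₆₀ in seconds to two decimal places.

Total absorption A = 155·0.45 + 155·0.06 + 282·0.12 = 112.89 m² sabins.
T₆₀ = 0.161 × 857 / 112.89 = 1.222 s.

1.22 s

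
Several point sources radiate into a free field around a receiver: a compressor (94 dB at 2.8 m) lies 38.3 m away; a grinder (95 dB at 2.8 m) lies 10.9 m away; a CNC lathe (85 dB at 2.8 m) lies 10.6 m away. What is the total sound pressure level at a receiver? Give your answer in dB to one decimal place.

83.9 dB

Apply inverse-square spreading to bring every level to the receiver, then sum 10^(L/10).
compressor: 94 − 20·log₁₀(38.3/2.8) = 94 − 22.72 = 71.28 dB.
grinder: 95 − 20·log₁₀(10.9/2.8) = 95 − 11.81 = 83.19 dB.
CNC lathe: 85 − 20·log₁₀(10.6/2.8) = 85 − 11.56 = 73.44 dB.
Σ 10^(L/10) = 2.442e+08 → L_total = 10·log₁₀(2.442e+08) = 83.88 dB.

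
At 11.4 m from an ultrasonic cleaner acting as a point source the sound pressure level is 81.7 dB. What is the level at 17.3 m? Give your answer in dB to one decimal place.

Spherical spreading from a point source gives a 20·log₁₀(r₂/r₁) drop.
L₂ = 81.7 − 20·log₁₀(17.3/11.4) = 81.7 − 3.623 = 78.08 dB.

78.1 dB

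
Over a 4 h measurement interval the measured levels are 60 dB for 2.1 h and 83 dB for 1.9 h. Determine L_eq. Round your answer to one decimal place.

79.8 dB

Weight each interval's intensity by its duration and average over T = 4 h:
Σ tᵢ·10^(Lᵢ/10) = 2.1·10^(60/10) + 1.9·10^(83/10) = 3.812e+08.
L_eq = 10·log₁₀(3.812e+08/4) = 79.79 dB.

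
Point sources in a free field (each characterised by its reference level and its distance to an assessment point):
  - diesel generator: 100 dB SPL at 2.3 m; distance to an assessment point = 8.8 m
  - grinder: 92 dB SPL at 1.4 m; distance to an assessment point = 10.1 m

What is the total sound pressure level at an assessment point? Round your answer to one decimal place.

88.5 dB SPL

First find each source's level at the receiver (point-source: −20·log₁₀(r/r_ref)), then combine on an intensity basis.
diesel generator: 100 − 20·log₁₀(8.8/2.3) = 100 − 11.66 = 88.34 dB SPL.
grinder: 92 − 20·log₁₀(10.1/1.4) = 92 − 17.16 = 74.84 dB SPL.
Σ 10^(L/10) = 7.136e+08 → L_total = 10·log₁₀(7.136e+08) = 88.53 dB SPL.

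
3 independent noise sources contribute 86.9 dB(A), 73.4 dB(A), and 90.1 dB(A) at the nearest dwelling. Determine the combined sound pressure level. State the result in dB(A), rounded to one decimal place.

For uncorrelated sources the intensities add, so convert each level to linear form, sum, and take 10·log₁₀ of the total.
Σ 10^(L/10) = 10^(86.9/10) + 10^(73.4/10) + 10^(90.1/10) = 1.535e+09.
L_total = 10·log₁₀(1.535e+09) = 91.86 dB(A).

91.9 dB(A)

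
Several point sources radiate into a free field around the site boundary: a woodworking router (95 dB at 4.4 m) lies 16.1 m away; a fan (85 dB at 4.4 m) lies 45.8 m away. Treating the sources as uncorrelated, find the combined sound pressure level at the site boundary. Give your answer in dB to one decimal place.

Apply inverse-square spreading to bring every level to the receiver, then sum 10^(L/10).
woodworking router: 95 − 20·log₁₀(16.1/4.4) = 95 − 11.27 = 83.73 dB.
fan: 85 − 20·log₁₀(45.8/4.4) = 85 − 20.35 = 64.65 dB.
Σ 10^(L/10) = 2.391e+08 → L_total = 10·log₁₀(2.391e+08) = 83.79 dB.

83.8 dB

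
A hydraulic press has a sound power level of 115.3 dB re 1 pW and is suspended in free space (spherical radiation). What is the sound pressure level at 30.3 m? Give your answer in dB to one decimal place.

L_p = L_w − 10·log₁₀(4π·r²) with r = 30.3 m.
4π·r² = 1.154e+04 m², 10·log₁₀ of that is 40.621 dB.
L_p = 115.3 − 40.621 = 74.68 dB.

74.7 dB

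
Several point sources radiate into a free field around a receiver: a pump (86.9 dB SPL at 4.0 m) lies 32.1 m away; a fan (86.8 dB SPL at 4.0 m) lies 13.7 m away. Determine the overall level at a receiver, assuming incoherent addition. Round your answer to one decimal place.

Propagate each source to the receiver with L = L_ref − 20·log₁₀(r/r_ref), then add intensities.
pump: 86.9 − 20·log₁₀(32.1/4.0) = 86.9 − 18.09 = 68.81 dB SPL.
fan: 86.8 − 20·log₁₀(13.7/4.0) = 86.8 − 10.69 = 76.11 dB SPL.
Σ 10^(L/10) = 4.841e+07 → L_total = 10·log₁₀(4.841e+07) = 76.85 dB SPL.

76.8 dB SPL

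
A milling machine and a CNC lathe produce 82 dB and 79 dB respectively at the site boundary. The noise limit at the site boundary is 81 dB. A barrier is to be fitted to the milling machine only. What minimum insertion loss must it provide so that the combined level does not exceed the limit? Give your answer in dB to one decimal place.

Fixed contribution from the other source: Σ 10^(L/10) = 10^(79/10) = 7.943e+07 (79.00 dB).
The limit corresponds to 10^(81/10) = 1.259e+08; subtracting the fixed part leaves 4.646e+07 for the milling machine, i.e. 76.67 dB.
Required insertion loss = 82 − 76.67 = 5.33 dB.

5.3 dB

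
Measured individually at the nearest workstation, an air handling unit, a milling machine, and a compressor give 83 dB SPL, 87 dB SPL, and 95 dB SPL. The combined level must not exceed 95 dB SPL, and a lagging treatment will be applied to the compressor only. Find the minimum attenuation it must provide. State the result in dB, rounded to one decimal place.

Fixed contribution from the other sources: Σ 10^(L/10) = 10^(83/10) + 10^(87/10) = 7.007e+08 (88.46 dB SPL).
To meet 95 dB SPL overall, the treated compressor may contribute at most 10^(95/10) − 7.007e+08 = 2.462e+09, i.e. 93.91 dB SPL.
So the compressor must be reduced from 95 to 93.91 dB SPL: IL = 1.09 dB.

1.1 dB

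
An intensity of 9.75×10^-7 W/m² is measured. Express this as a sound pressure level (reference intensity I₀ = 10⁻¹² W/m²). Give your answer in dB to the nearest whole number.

60 dB

I/I₀ = 9.75×10^-7/10⁻¹² = 9.75×10^5, and L = 10·log₁₀(I/I₀).
L = 10·(0.9890 + 5) = 59.89 dB.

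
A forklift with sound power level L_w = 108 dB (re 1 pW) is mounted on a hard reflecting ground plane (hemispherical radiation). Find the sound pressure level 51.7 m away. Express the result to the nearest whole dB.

66 dB

Free-field hemispherical radiation: L_p = L_w − 10·log₁₀(2π·r²), r = 51.7 m.
2π·r² = 1.679e+04 m², 10·log₁₀ of that is 42.252 dB.
L_p = 108 − 42.252 = 65.75 dB.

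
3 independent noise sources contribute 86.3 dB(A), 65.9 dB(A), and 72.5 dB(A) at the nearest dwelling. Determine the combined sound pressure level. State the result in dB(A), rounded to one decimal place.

Incoherent sources combine by intensity addition: L_total = 10·log₁₀(Σ 10^(L_i/10)).
Σ 10^(L/10) = 10^(86.3/10) + 10^(65.9/10) + 10^(72.5/10) = 4.483e+08.
L_total = 10·log₁₀(4.483e+08) = 86.52 dB(A).

86.5 dB(A)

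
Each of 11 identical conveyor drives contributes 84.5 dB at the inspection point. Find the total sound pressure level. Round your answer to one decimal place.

N identical incoherent sources raise the level by 10·log₁₀ N.
L_total = 84.5 + 10·log₁₀(11) = 84.5 + 10.414 = 94.91 dB.

94.9 dB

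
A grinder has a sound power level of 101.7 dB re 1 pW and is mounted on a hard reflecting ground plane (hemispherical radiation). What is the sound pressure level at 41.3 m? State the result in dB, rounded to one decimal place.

61.4 dB

L_p = L_w − 10·log₁₀(2π·r²) with r = 41.3 m.
2π·r² = 1.072e+04 m², 10·log₁₀ of that is 40.301 dB.
L_p = 101.7 − 40.301 = 61.40 dB.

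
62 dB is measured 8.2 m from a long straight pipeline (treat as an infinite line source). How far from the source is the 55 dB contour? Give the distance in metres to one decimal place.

41.1 m

The 7.0 dB drop corresponds to a distance ratio of 10^(7.0/10) for a line source.
r₂ = 8.2·10^((62−55)/10) = 8.2·10^(7.0/10) = 41.10 m.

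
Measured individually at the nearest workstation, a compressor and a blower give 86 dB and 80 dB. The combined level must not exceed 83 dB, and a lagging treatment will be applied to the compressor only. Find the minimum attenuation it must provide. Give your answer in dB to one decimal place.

The untreated sources together contribute 10^(80/10) = 1.000e+08, i.e. 80.00 dB.
To meet 83 dB overall, the treated compressor may contribute at most 10^(83/10) − 1.000e+08 = 9.953e+07, i.e. 79.98 dB.
Required insertion loss = 86 − 79.98 = 6.02 dB.

6.0 dB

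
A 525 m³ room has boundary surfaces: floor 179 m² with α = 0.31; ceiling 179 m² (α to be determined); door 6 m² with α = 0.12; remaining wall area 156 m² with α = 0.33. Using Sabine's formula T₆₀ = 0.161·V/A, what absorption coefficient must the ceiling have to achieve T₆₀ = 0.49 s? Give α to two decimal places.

From T₆₀ = 0.161·V/A, the target T₆₀ = 0.49 s needs A = 0.161·525/0.49 = 172.50 m².
Absorption from the other surfaces = 179·0.31 + 6·0.12 + 156·0.33 = 107.69 m², so the ceiling must supply 64.81 m² over 179 m².
α = 64.81/179 = 0.362.

0.36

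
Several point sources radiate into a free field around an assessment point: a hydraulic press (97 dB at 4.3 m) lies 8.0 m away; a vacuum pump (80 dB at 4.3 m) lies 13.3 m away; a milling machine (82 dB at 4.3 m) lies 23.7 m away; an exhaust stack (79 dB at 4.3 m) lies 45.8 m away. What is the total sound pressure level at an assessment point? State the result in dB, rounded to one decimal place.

First find each source's level at the receiver (point-source: −20·log₁₀(r/r_ref)), then combine on an intensity basis.
hydraulic press: 97 − 20·log₁₀(8.0/4.3) = 97 − 5.39 = 91.61 dB.
vacuum pump: 80 − 20·log₁₀(13.3/4.3) = 80 − 9.81 = 70.19 dB.
milling machine: 82 − 20·log₁₀(23.7/4.3) = 82 − 14.83 = 67.17 dB.
exhaust stack: 79 − 20·log₁₀(45.8/4.3) = 79 − 20.55 = 58.45 dB.
Σ 10^(L/10) = 1.464e+09 → L_total = 10·log₁₀(1.464e+09) = 91.66 dB.

91.7 dB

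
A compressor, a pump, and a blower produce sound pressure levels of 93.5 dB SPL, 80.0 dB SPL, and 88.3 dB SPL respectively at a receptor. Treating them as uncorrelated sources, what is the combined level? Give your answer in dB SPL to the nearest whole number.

95 dB SPL

For uncorrelated sources the intensities add, so convert each level to linear form, sum, and take 10·log₁₀ of the total.
Σ 10^(L/10) = 10^(93.5/10) + 10^(80.0/10) + 10^(88.3/10) = 3.015e+09.
L_total = 10·log₁₀(3.015e+09) = 94.79 dB SPL.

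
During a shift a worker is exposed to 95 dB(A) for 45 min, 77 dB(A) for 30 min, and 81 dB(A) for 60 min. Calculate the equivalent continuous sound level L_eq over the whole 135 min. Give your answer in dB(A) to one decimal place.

90.5 dB(A)

Weight each interval's intensity by its duration and average over T = 135 min:
Σ tᵢ·10^(Lᵢ/10) = 45·10^(95/10) + 30·10^(77/10) + 60·10^(81/10) = 1.514e+11.
L_eq = 10·log₁₀(1.514e+11/135) = 90.50 dB(A).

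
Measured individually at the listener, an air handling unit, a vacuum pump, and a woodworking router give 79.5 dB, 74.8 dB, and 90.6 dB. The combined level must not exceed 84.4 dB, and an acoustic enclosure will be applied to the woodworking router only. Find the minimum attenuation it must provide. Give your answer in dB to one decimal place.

Fixed contribution from the other sources: Σ 10^(L/10) = 10^(79.5/10) + 10^(74.8/10) = 1.193e+08 (80.77 dB).
To meet 84.4 dB overall, the treated woodworking router may contribute at most 10^(84.4/10) − 1.193e+08 = 1.561e+08, i.e. 81.93 dB.
So the woodworking router must be reduced from 90.6 to 81.93 dB: IL = 8.67 dB.

8.7 dB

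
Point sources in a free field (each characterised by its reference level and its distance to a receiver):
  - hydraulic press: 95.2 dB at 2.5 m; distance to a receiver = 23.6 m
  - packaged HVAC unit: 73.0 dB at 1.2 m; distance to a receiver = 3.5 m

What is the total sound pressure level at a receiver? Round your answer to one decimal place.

76.0 dB

Propagate each source to the receiver with L = L_ref − 20·log₁₀(r/r_ref), then add intensities.
hydraulic press: 95.2 − 20·log₁₀(23.6/2.5) = 95.2 − 19.50 = 75.70 dB.
packaged HVAC unit: 73.0 − 20·log₁₀(3.5/1.2) = 73.0 − 9.30 = 63.70 dB.
Σ 10^(L/10) = 3.950e+07 → L_total = 10·log₁₀(3.950e+07) = 75.97 dB.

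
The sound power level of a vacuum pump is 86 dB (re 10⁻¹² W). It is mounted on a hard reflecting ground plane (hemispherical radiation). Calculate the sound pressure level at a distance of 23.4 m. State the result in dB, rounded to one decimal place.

L_p = L_w − 10·log₁₀(2π·r²) with r = 23.4 m.
2π·r² = 3440 m², 10·log₁₀ of that is 35.366 dB.
L_p = 86 − 35.366 = 50.63 dB.

50.6 dB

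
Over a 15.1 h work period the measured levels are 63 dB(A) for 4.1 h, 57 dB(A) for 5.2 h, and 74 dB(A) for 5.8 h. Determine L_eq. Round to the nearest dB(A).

70 dB(A)

L_eq = 10·log₁₀[(1/T)·Σ tᵢ·10^(Lᵢ/10)] with T = 15.1 h.
Σ tᵢ·10^(Lᵢ/10) = 4.1·10^(63/10) + 5.2·10^(57/10) + 5.8·10^(74/10) = 1.565e+08.
L_eq = 10·log₁₀(1.565e+08/15.1) = 70.15 dB(A).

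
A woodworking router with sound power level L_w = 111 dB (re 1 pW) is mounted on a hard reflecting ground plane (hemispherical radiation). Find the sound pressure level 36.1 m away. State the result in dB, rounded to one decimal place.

71.9 dB

Free-field hemispherical radiation: L_p = L_w − 10·log₁₀(2π·r²), r = 36.1 m.
2π·r² = 8188 m², 10·log₁₀ of that is 39.132 dB.
L_p = 111 − 39.132 = 71.87 dB.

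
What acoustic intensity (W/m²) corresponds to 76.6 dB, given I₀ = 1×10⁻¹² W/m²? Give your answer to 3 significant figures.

4.57e-05 W/m²

I = I₀·10^(L/10) = 10⁻¹² × 10^(76.6/10) = 10^(-4.340).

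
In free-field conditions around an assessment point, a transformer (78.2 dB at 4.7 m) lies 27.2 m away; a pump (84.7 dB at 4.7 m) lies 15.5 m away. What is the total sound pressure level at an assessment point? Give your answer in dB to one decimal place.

Propagate each source to the receiver with L = L_ref − 20·log₁₀(r/r_ref), then add intensities.
transformer: 78.2 − 20·log₁₀(27.2/4.7) = 78.2 − 15.25 = 62.95 dB.
pump: 84.7 − 20·log₁₀(15.5/4.7) = 84.7 − 10.36 = 74.34 dB.
Σ 10^(L/10) = 2.911e+07 → L_total = 10·log₁₀(2.911e+07) = 74.64 dB.

74.6 dB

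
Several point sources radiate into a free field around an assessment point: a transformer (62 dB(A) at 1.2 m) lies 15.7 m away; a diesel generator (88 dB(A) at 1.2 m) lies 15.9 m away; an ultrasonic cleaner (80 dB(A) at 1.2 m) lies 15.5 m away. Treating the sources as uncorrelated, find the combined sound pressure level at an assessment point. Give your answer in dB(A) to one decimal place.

66.2 dB(A)

Apply inverse-square spreading to bring every level to the receiver, then sum 10^(L/10).
transformer: 62 − 20·log₁₀(15.7/1.2) = 62 − 22.33 = 39.67 dB(A).
diesel generator: 88 − 20·log₁₀(15.9/1.2) = 88 − 22.44 = 65.56 dB(A).
ultrasonic cleaner: 80 − 20·log₁₀(15.5/1.2) = 80 − 22.22 = 57.78 dB(A).
Σ 10^(L/10) = 4.203e+06 → L_total = 10·log₁₀(4.203e+06) = 66.24 dB(A).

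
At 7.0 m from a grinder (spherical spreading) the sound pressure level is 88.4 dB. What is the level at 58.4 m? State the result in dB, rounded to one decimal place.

Spherical spreading from a point source gives a 20·log₁₀(r₂/r₁) drop.
L₂ = 88.4 − 20·log₁₀(58.4/7.0) = 88.4 − 18.426 = 69.97 dB.

70.0 dB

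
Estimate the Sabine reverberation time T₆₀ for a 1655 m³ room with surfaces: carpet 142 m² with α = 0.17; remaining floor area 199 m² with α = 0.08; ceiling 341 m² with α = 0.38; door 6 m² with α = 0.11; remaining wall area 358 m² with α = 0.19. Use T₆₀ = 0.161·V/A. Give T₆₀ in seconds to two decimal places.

Summing Sᵢαᵢ: 142·0.17 + 199·0.08 + 341·0.38 + 6·0.11 + 358·0.19 = 238.32 m².
T₆₀ = 0.161·V/A = 0.161·1655/238.32 = 1.118 s.

1.12 s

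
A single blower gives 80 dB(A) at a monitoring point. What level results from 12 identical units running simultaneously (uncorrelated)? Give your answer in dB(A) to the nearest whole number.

91 dB(A)

With 12 equal, uncorrelated contributions the intensity is 12× that of one unit, giving a rise of 10·log₁₀ 12.
L_total = 80 + 10·log₁₀(12) = 80 + 10.792 = 90.79 dB(A).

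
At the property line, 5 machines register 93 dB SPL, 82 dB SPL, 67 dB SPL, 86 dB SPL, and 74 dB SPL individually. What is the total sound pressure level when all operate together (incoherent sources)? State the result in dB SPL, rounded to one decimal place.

94.1 dB SPL

Incoherent sources combine by intensity addition: L_total = 10·log₁₀(Σ 10^(L_i/10)).
Σ 10^(L/10) = 10^(93/10) + 10^(82/10) + 10^(67/10) + 10^(86/10) + 10^(74/10) = 2.582e+09.
L_total = 10·log₁₀(2.582e+09) = 94.12 dB SPL.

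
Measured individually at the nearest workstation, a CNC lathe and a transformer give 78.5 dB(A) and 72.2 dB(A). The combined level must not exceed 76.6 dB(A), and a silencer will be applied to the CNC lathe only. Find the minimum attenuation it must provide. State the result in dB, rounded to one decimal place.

The untreated sources together contribute 10^(72.2/10) = 1.660e+07, i.e. 72.20 dB(A).
The limit corresponds to 10^(76.6/10) = 4.571e+07; subtracting the fixed part leaves 2.911e+07 for the CNC lathe, i.e. 74.64 dB(A).
So the CNC lathe must be reduced from 78.5 to 74.64 dB(A): IL = 3.86 dB.

3.9 dB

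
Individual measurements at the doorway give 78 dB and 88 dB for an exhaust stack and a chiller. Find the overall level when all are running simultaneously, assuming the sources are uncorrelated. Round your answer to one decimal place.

88.4 dB

For uncorrelated sources the intensities add, so convert each level to linear form, sum, and take 10·log₁₀ of the total.
Σ 10^(L/10) = 10^(78/10) + 10^(88/10) = 6.941e+08.
L_total = 10·log₁₀(6.941e+08) = 88.41 dB.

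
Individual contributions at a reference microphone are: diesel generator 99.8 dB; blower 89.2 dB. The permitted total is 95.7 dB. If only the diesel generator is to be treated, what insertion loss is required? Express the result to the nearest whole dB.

5 dB

The untreated sources together contribute 10^(89.2/10) = 8.318e+08, i.e. 89.20 dB.
The limit corresponds to 10^(95.7/10) = 3.715e+09; subtracting the fixed part leaves 2.884e+09 for the diesel generator, i.e. 94.60 dB.
So the diesel generator must be reduced from 99.8 to 94.60 dB: IL = 5.20 dB.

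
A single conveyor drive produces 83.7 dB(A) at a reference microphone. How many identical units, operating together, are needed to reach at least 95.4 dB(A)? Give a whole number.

15

Need L₁ + 10·log₁₀ N ≥ 95.4, i.e. log₁₀ N ≥ 1.17.
N ≥ 10^(11.7/10) = 14.791, so N = 15.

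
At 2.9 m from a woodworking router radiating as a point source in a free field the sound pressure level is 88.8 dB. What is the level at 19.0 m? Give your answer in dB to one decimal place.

72.5 dB

Spherical spreading from a point source gives a 20·log₁₀(r₂/r₁) drop.
L₂ = 88.8 − 20·log₁₀(19.0/2.9) = 88.8 − 16.327 = 72.47 dB.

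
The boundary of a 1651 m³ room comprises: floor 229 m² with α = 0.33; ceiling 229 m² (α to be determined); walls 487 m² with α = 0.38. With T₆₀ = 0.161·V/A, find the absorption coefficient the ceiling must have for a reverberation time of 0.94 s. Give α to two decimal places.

Required total absorption A = 0.161·1651/0.94 = 282.78 m².
Absorption from the other surfaces = 229·0.33 + 487·0.38 = 260.63 m², so the ceiling must supply 22.15 m² over 229 m².
α = 22.15/229 = 0.097.

0.10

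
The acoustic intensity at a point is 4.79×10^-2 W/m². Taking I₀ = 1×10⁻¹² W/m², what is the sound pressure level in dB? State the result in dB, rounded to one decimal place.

106.8 dB

L = 10·log₁₀(I/I₀) = 10·log₁₀(4.79×10^-2/10⁻¹²) = 10·log₁₀(4.79×10^10).
L = 10·(0.6803 + 10) = 106.80 dB.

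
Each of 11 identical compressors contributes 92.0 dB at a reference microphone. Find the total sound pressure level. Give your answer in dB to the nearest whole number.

L_total = L₁ + 10·log₁₀ N for N identical incoherent sources.
L_total = 92.0 + 10·log₁₀(11) = 92.0 + 10.414 = 102.41 dB.

102 dB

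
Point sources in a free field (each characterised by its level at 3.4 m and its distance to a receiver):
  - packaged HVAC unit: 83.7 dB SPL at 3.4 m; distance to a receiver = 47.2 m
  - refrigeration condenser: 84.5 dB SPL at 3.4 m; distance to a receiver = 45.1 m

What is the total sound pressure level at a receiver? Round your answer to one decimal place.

64.5 dB SPL

First find each source's level at the receiver (point-source: −20·log₁₀(r/r_ref)), then combine on an intensity basis.
packaged HVAC unit: 83.7 − 20·log₁₀(47.2/3.4) = 83.7 − 22.85 = 60.85 dB SPL.
refrigeration condenser: 84.5 − 20·log₁₀(45.1/3.4) = 84.5 − 22.45 = 62.05 dB SPL.
Σ 10^(L/10) = 2.818e+06 → L_total = 10·log₁₀(2.818e+06) = 64.50 dB SPL.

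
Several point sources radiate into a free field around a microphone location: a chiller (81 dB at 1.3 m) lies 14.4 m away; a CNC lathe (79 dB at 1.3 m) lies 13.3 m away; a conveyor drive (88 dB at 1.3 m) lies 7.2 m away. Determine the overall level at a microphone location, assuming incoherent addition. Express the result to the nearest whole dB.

First find each source's level at the receiver (point-source: −20·log₁₀(r/r_ref)), then combine on an intensity basis.
chiller: 81 − 20·log₁₀(14.4/1.3) = 81 − 20.89 = 60.11 dB.
CNC lathe: 79 − 20·log₁₀(13.3/1.3) = 79 − 20.20 = 58.80 dB.
conveyor drive: 88 − 20·log₁₀(7.2/1.3) = 88 − 14.87 = 73.13 dB.
Σ 10^(L/10) = 2.235e+07 → L_total = 10·log₁₀(2.235e+07) = 73.49 dB.

73 dB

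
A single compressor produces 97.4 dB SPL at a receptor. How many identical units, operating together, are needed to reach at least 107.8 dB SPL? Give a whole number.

N identical sources give L₁ + 10·log₁₀ N, so require 10·log₁₀ N ≥ 107.8 − 97.4 = 10.4 dB.
N ≥ 10^(10.4/10) = 10.965, so N = 11.

11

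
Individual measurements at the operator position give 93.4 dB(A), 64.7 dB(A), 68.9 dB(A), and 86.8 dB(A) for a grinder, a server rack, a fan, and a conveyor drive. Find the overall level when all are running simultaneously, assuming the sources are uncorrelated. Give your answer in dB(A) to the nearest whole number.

Incoherent sources combine by intensity addition: L_total = 10·log₁₀(Σ 10^(L_i/10)).
Σ 10^(L/10) = 10^(93.4/10) + 10^(64.7/10) + 10^(68.9/10) + 10^(86.8/10) = 2.677e+09.
L_total = 10·log₁₀(2.677e+09) = 94.28 dB(A).

94 dB(A)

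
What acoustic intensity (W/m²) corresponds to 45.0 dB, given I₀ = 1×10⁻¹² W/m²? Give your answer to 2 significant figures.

3.2e-08 W/m²

L = 10·log₁₀(I/I₀) ⇒ I = I₀·10^(L/10) = 10⁻¹² × 10^4.50.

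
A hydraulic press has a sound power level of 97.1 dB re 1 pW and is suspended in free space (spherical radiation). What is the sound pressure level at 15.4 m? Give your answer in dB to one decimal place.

The power spreads over a sphere of area 4π·r², so L_p = L_w − 10·log₁₀(4π·r²).
4π·r² = 2980 m², 10·log₁₀ of that is 34.743 dB.
L_p = 97.1 − 34.743 = 62.36 dB.

62.4 dB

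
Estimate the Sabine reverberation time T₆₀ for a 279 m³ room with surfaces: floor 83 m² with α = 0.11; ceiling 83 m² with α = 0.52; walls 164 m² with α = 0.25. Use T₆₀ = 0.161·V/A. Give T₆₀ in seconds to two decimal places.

Total absorption A = 83·0.11 + 83·0.52 + 164·0.25 = 93.29 m² sabins.
T₆₀ = 0.161 × 279 / 93.29 = 0.481 s.

0.48 s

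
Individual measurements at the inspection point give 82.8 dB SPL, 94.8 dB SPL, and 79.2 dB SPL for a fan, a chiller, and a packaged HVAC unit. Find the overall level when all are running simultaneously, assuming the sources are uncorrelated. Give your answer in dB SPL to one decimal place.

95.2 dB SPL

For uncorrelated sources the intensities add, so convert each level to linear form, sum, and take 10·log₁₀ of the total.
Σ 10^(L/10) = 10^(82.8/10) + 10^(94.8/10) + 10^(79.2/10) = 3.294e+09.
L_total = 10·log₁₀(3.294e+09) = 95.18 dB SPL.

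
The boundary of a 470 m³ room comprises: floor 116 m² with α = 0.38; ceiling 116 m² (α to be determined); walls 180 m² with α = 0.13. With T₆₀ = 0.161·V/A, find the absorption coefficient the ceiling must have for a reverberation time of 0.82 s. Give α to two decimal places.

A = 0.161·V/T₆₀ = 0.161·470/0.82 = 92.28 m² sabins.
Absorption from the other surfaces = 116·0.38 + 180·0.13 = 67.48 m², so the ceiling must supply 24.80 m² over 116 m².
α = 24.80/116 = 0.214.

0.21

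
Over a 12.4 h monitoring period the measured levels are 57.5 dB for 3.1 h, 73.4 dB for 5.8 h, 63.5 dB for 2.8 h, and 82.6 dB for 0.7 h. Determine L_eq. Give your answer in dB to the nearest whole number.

L_eq = 10·log₁₀[(1/T)·Σ tᵢ·10^(Lᵢ/10)] with T = 12.4 h.
Σ tᵢ·10^(Lᵢ/10) = 3.1·10^(57.5/10) + 5.8·10^(73.4/10) + 2.8·10^(63.5/10) + 0.7·10^(82.6/10) = 2.623e+08.
L_eq = 10·log₁₀(2.623e+08/12.4) = 73.25 dB.

73 dB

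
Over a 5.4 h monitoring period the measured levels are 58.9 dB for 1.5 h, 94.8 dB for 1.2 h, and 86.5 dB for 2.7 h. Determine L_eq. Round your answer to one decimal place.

Weight each interval's intensity by its duration and average over T = 5.4 h:
Σ tᵢ·10^(Lᵢ/10) = 1.5·10^(58.9/10) + 1.2·10^(94.8/10) + 2.7·10^(86.5/10) = 4.831e+09.
L_eq = 10·log₁₀(4.831e+09/5.4) = 89.52 dB.

89.5 dB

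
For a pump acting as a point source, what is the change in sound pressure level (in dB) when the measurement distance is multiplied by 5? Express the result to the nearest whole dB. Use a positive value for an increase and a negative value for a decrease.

-14 dB

With spherical spreading the level changes by −20·log₁₀(r₂/r₁).
ΔL = −20·log₁₀(5) = -13.98 dB.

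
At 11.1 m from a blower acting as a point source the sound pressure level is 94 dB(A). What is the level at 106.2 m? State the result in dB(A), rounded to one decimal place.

Point-source attenuation: ΔL = 20·log₁₀(r₂/r₁) = 20·log₁₀(106.2/11.1) = 19.616 dB.
L₂ = 94 − 20·log₁₀(106.2/11.1) = 94 − 19.616 = 74.38 dB(A).

74.4 dB(A)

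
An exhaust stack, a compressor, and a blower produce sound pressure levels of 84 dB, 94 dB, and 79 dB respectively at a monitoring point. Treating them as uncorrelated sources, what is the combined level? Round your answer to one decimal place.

For uncorrelated sources the intensities add, so convert each level to linear form, sum, and take 10·log₁₀ of the total.
Σ 10^(L/10) = 10^(84/10) + 10^(94/10) + 10^(79/10) = 2.843e+09.
L_total = 10·log₁₀(2.843e+09) = 94.54 dB.

94.5 dB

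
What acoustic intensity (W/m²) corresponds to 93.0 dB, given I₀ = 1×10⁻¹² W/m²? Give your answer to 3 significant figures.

I = I₀·10^(L/10) = 10⁻¹² × 10^(93.0/10) = 10^(-2.700).

0.00200 W/m²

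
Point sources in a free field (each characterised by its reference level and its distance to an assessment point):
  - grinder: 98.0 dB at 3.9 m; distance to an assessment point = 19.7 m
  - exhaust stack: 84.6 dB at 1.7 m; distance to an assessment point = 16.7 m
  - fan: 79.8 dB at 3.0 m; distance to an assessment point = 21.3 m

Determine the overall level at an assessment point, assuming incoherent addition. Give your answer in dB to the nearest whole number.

Propagate each source to the receiver with L = L_ref − 20·log₁₀(r/r_ref), then add intensities.
grinder: 98.0 − 20·log₁₀(19.7/3.9) = 98.0 − 14.07 = 83.93 dB.
exhaust stack: 84.6 − 20·log₁₀(16.7/1.7) = 84.6 − 19.85 = 64.75 dB.
fan: 79.8 − 20·log₁₀(21.3/3.0) = 79.8 − 17.03 = 62.77 dB.
Σ 10^(L/10) = 2.522e+08 → L_total = 10·log₁₀(2.522e+08) = 84.02 dB.

84 dB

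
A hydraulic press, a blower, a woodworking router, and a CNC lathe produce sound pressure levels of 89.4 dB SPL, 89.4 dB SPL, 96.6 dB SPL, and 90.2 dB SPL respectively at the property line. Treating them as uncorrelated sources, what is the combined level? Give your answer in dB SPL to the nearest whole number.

99 dB SPL

For uncorrelated sources the intensities add, so convert each level to linear form, sum, and take 10·log₁₀ of the total.
Σ 10^(L/10) = 10^(89.4/10) + 10^(89.4/10) + 10^(96.6/10) + 10^(90.2/10) = 7.360e+09.
L_total = 10·log₁₀(7.360e+09) = 98.67 dB SPL.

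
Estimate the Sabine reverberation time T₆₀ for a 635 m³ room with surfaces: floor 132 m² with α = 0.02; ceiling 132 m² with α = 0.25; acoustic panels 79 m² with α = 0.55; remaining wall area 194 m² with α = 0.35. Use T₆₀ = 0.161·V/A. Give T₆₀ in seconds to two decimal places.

0.70 s

Summing Sᵢαᵢ: 132·0.02 + 132·0.25 + 79·0.55 + 194·0.35 = 146.99 m².
T₆₀ = 0.161·V/A = 0.161·635/146.99 = 0.696 s.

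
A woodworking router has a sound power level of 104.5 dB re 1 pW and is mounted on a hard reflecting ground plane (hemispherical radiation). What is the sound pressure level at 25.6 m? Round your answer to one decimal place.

L_p = L_w − 10·log₁₀(2π·r²) with r = 25.6 m.
2π·r² = 4118 m², 10·log₁₀ of that is 36.147 dB.
L_p = 104.5 − 36.147 = 68.35 dB.

68.4 dB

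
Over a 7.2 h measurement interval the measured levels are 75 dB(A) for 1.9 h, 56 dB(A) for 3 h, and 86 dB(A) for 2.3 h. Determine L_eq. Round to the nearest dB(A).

The energy average is taken in the linear domain: L_eq = 10·log₁₀[(Σ tᵢ·10^(Lᵢ/10))/T], T = 7.2 h.
Σ tᵢ·10^(Lᵢ/10) = 1.9·10^(75/10) + 3·10^(56/10) + 2.3·10^(86/10) = 9.769e+08.
L_eq = 10·log₁₀(9.769e+08/7.2) = 81.33 dB(A).

81 dB(A)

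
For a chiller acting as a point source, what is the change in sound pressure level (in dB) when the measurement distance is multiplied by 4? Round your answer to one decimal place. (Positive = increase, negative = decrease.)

-12.0 dB

With spherical spreading the level changes by −20·log₁₀(r₂/r₁).
ΔL = −20·log₁₀(4) = -12.04 dB.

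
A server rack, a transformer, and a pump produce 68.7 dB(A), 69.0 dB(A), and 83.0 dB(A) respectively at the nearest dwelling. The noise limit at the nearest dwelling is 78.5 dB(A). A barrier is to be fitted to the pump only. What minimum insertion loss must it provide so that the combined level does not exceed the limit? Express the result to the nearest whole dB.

Fixed contribution from the other sources: Σ 10^(L/10) = 10^(68.7/10) + 10^(69.0/10) = 1.536e+07 (71.86 dB(A)).
The limit corresponds to 10^(78.5/10) = 7.079e+07; subtracting the fixed part leaves 5.544e+07 for the pump, i.e. 77.44 dB(A).
So the pump must be reduced from 83.0 to 77.44 dB(A): IL = 5.56 dB.

6 dB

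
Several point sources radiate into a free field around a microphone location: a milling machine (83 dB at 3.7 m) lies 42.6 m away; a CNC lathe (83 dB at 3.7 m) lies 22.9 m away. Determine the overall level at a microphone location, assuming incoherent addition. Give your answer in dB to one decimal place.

Propagate each source to the receiver with L = L_ref − 20·log₁₀(r/r_ref), then add intensities.
milling machine: 83 − 20·log₁₀(42.6/3.7) = 83 − 21.22 = 61.78 dB.
CNC lathe: 83 − 20·log₁₀(22.9/3.7) = 83 − 15.83 = 67.17 dB.
Σ 10^(L/10) = 6.714e+06 → L_total = 10·log₁₀(6.714e+06) = 68.27 dB.

68.3 dB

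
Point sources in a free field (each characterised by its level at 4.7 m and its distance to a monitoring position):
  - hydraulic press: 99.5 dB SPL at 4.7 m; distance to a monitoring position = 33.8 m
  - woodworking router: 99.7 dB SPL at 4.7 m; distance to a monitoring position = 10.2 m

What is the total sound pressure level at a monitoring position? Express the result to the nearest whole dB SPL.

93 dB SPL

First find each source's level at the receiver (point-source: −20·log₁₀(r/r_ref)), then combine on an intensity basis.
hydraulic press: 99.5 − 20·log₁₀(33.8/4.7) = 99.5 − 17.14 = 82.36 dB SPL.
woodworking router: 99.7 − 20·log₁₀(10.2/4.7) = 99.7 − 6.73 = 92.97 dB SPL.
Σ 10^(L/10) = 2.154e+09 → L_total = 10·log₁₀(2.154e+09) = 93.33 dB SPL.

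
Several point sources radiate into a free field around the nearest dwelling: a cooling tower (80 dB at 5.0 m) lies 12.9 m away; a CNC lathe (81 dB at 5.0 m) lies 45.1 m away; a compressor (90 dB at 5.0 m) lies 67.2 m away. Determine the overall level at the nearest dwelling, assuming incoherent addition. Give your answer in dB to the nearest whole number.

73 dB

First find each source's level at the receiver (point-source: −20·log₁₀(r/r_ref)), then combine on an intensity basis.
cooling tower: 80 − 20·log₁₀(12.9/5.0) = 80 − 8.23 = 71.77 dB.
CNC lathe: 81 − 20·log₁₀(45.1/5.0) = 81 − 19.10 = 61.90 dB.
compressor: 90 − 20·log₁₀(67.2/5.0) = 90 − 22.57 = 67.43 dB.
Σ 10^(L/10) = 2.211e+07 → L_total = 10·log₁₀(2.211e+07) = 73.45 dB.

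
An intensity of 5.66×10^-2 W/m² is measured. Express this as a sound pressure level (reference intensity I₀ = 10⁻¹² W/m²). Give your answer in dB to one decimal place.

107.5 dB

Dividing by I₀ shifts the exponent by 12: I/I₀ = 5.66×10^10.
L = 10·(0.7528 + 10) = 107.53 dB.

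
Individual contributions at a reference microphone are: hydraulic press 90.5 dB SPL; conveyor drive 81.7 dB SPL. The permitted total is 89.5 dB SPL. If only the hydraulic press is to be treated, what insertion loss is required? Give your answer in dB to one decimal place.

Everything except the hydraulic press sums to 10^(81.7/10) = 1.479e+08 in linear terms, 81.70 dB SPL.
To meet 89.5 dB SPL overall, the treated hydraulic press may contribute at most 10^(89.5/10) − 1.479e+08 = 7.433e+08, i.e. 88.71 dB SPL.
Required insertion loss = 90.5 − 88.71 = 1.79 dB.

1.8 dB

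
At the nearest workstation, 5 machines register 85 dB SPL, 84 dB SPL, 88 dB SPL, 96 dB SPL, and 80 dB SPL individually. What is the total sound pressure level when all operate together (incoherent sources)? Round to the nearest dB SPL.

97 dB SPL

Incoherent sources combine by intensity addition: L_total = 10·log₁₀(Σ 10^(L_i/10)).
Σ 10^(L/10) = 10^(85/10) + 10^(84/10) + 10^(88/10) + 10^(96/10) + 10^(80/10) = 5.279e+09.
L_total = 10·log₁₀(5.279e+09) = 97.23 dB SPL.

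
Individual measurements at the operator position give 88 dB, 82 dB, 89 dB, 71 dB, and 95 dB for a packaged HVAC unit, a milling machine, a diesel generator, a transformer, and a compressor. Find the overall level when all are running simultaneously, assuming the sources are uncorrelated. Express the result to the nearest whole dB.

97 dB

For uncorrelated sources the intensities add, so convert each level to linear form, sum, and take 10·log₁₀ of the total.
Σ 10^(L/10) = 10^(88/10) + 10^(82/10) + 10^(89/10) + 10^(71/10) + 10^(95/10) = 4.759e+09.
L_total = 10·log₁₀(4.759e+09) = 96.77 dB.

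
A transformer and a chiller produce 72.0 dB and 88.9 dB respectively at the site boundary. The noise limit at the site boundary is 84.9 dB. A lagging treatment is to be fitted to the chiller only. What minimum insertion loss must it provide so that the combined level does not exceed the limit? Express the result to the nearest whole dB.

4 dB

The untreated sources together contribute 10^(72.0/10) = 1.585e+07, i.e. 72.00 dB.
To meet 84.9 dB overall, the treated chiller may contribute at most 10^(84.9/10) − 1.585e+07 = 2.932e+08, i.e. 84.67 dB.
So the chiller must be reduced from 88.9 to 84.67 dB: IL = 4.23 dB.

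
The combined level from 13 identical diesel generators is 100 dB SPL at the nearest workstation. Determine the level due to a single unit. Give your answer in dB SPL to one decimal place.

88.9 dB SPL

13 equal contributions raise the level by 10·log₁₀ 13 = 11.139 dB, so each unit alone gives 100 − 11.139.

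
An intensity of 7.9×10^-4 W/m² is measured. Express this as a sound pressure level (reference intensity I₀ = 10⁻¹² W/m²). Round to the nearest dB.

L = 10·log₁₀(I/I₀) = 10·log₁₀(7.9×10^-4/10⁻¹²) = 10·log₁₀(7.9×10^8).
L = 10·(0.8976 + 8) = 88.98 dB.

89 dB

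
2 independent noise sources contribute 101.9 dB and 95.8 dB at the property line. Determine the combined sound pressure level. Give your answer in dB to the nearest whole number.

Incoherent sources combine by intensity addition: L_total = 10·log₁₀(Σ 10^(L_i/10)).
Σ 10^(L/10) = 10^(101.9/10) + 10^(95.8/10) = 1.929e+10.
L_total = 10·log₁₀(1.929e+10) = 102.85 dB.

103 dB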